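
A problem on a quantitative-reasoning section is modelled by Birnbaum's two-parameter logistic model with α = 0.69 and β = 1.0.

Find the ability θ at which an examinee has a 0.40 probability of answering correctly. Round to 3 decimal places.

0.412

P(θ) = 1 / (1 + exp(−α(θ − β)))
logit = ln(0.4000/0.6000) = -0.4055
θ = β + logit/(α) = 1.0 + (-0.4055)/0.6900 = 0.4124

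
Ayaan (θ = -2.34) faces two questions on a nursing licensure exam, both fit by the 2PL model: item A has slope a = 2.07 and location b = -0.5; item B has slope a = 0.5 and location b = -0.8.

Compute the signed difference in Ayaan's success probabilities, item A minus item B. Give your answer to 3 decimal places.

-0.295

P(θ) = 1 / (1 + exp(−a(θ − b)))
P_A = 0.0217
P_B = 0.3165
P_A − P_B = -0.2948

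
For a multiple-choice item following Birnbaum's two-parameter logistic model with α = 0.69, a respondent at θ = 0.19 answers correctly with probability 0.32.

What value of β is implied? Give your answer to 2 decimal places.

P(θ) = 1 / (1 + exp(−α(θ − β)))
logit(0.32) = ln(0.32/0.68) = -0.7538
β = θ − logit/(α) = 0.19 − (-0.7538)/0.6900 = 1.2824

1.28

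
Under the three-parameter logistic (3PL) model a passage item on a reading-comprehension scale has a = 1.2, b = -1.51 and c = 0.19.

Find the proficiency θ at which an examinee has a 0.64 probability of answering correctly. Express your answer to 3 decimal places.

P(θ) = c + (1 − c) · 1 / (1 + exp(−a(θ − b)))
Remove guessing floor: (0.64 − 0.19)/(1 − 0.19) = 0.5556
logit = ln(0.5556/0.4444) = 0.2231
θ = b + logit/(a) = -1.51 + 0.2231/1.2000 = -1.3240

-1.324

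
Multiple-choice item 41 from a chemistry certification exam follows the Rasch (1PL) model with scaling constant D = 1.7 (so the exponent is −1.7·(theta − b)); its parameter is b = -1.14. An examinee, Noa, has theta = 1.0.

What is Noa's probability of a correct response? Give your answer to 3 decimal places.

P(theta) = 1 / (1 + exp(−D·(theta − b)))
Exponent: 1.7 × (1.0 − (-1.14)) = 3.6380
1/(1 + e^{-3.6380}) = 0.9744
P = 0.9744

0.974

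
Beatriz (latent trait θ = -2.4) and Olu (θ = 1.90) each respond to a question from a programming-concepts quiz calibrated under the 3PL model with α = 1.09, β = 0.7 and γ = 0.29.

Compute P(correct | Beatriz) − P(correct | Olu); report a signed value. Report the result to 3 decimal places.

P(θ) = γ + (1 − γ) · 1 / (1 + exp(−α(θ − β)))
P(Beatriz) = 0.3134  [exponent -3.3790]
P(Olu) = 0.8489  [exponent 1.3080]
Difference = 0.3134 − 0.8489 = -0.5355

-0.535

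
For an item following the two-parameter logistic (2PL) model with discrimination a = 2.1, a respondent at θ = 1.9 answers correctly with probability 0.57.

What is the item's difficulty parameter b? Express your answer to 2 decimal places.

P(θ) = 1 / (1 + exp(−a(θ − b)))
logit(0.57) = ln(0.57/0.43) = 0.2819
b = θ − logit/(a) = 1.9 − 0.2819/2.1000 = 1.7658

1.77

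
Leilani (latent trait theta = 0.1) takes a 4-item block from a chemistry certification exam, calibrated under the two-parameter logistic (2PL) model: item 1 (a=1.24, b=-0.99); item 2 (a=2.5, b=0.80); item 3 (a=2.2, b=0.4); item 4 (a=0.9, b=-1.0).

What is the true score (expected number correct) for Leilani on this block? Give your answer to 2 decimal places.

P(theta) = 1 / (1 + exp(−a(theta − b)))
P_1 = 1/(1+e^{-1.3516}) = 0.7944
P_2 = 1/(1+e^{1.7500}) = 0.1480
P_3 = 1/(1+e^{0.6600}) = 0.3407
P_4 = 1/(1+e^{-0.9900}) = 0.7291
E[score] = 0.7944 + 0.1480 + 0.3407 + 0.7291 = 2.0123

2.01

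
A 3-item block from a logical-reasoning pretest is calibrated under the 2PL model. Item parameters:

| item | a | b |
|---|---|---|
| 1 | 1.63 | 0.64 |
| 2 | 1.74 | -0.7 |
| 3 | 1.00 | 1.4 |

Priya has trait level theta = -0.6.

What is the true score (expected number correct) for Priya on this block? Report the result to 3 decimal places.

0.780

P(theta) = 1 / (1 + exp(−a(theta − b)))
P_1 = 1/(1+e^{2.0212}) = 0.1170
P_2 = 1/(1+e^{-0.1740}) = 0.5434
P_3 = 1/(1+e^{2.0000}) = 0.1192
E[score] = 0.1170 + 0.5434 + 0.1192 = 0.7796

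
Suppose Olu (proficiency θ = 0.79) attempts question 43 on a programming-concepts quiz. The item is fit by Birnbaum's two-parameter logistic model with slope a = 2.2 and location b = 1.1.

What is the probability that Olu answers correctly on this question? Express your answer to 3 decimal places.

P(θ) = 1 / (1 + exp(−a(θ − b)))
Exponent: 2.2 × (0.79 − 1.1) = -0.6820
1/(1 + e^{0.6820}) = 0.3358

0.336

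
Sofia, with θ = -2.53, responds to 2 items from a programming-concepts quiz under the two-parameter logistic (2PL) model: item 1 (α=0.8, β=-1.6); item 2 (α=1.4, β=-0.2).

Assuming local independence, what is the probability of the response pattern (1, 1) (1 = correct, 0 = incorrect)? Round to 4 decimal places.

0.0119

P(θ) = 1 / (1 + exp(−α(θ − β)))
P_1 = 1/(1+e^{0.7440}) = 0.3221
P_2 = 1/(1+e^{3.2620}) = 0.0369
L = P_1 × P_2 = 0.3221 × 0.0369 = 0.01189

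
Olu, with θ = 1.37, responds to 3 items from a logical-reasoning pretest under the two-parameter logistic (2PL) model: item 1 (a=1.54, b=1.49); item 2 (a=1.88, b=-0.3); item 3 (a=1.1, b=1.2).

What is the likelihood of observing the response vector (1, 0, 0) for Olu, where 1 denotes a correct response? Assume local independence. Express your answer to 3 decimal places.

0.009

P(θ) = 1 / (1 + exp(−a(θ − b)))
P_1 = 1/(1+e^{0.1848}) = 0.4539
P_2 = 1/(1+e^{-3.1396}) = 0.9585
P_3 = 1/(1+e^{-0.1870}) = 0.5466
L = P_1 × (1−P_2) × (1−P_3) = 0.4539 × 0.0415 × 0.4534 = 0.00854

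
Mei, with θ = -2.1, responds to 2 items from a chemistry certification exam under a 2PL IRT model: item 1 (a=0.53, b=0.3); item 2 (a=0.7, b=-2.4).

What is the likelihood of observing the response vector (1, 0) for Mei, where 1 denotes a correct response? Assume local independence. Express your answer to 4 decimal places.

P(θ) = 1 / (1 + exp(−a(θ − b)))
P_1 = 1/(1+e^{1.2720}) = 0.2189
P_2 = 1/(1+e^{-0.2100}) = 0.5523
L = P_1 × (1−P_2) = 0.2189 × 0.4477 = 0.09801

0.0980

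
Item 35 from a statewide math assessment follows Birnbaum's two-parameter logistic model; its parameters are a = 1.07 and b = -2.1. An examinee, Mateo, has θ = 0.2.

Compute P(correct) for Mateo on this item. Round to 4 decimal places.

P(θ) = 1 / (1 + exp(−a(θ − b)))
Exponent: 1.07 × (0.2 − (-2.1)) = 2.4610
1/(1 + e^{-2.4610}) = 0.9214

0.9214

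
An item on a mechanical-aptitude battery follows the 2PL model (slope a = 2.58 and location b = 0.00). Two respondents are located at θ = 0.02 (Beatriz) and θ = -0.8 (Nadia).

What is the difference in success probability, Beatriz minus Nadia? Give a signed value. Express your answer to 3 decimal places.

P(θ) = 1 / (1 + exp(−a(θ − b)))
P(Beatriz) = 0.5129  [exponent 0.0516]
P(Nadia) = 0.1126  [exponent -2.0640]
Difference = 0.5129 − 0.1126 = 0.4003

0.400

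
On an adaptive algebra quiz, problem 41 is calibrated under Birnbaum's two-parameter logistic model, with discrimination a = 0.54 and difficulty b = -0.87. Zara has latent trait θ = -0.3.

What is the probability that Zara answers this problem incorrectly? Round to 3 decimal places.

P(θ) = 1 / (1 + exp(−a(θ − b)))
Exponent: 0.54 × (-0.3 − (-0.87)) = 0.3078
1/(1 + e^{-0.3078}) = 0.5763
P(incorrect) = 1 − 0.5763 = 0.4237

0.424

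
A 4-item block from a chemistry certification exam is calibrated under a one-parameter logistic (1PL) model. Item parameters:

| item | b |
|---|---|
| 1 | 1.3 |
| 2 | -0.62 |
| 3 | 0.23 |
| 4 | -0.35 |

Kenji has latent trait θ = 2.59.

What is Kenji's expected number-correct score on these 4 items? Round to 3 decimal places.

3.609

P(θ) = 1 / (1 + exp(−(θ − b)))
P_1 = 1/(1+e^{-1.2900}) = 0.7841
P_2 = 1/(1+e^{-3.2100}) = 0.9612
P_3 = 1/(1+e^{-2.3600}) = 0.9137
P_4 = 1/(1+e^{-2.9400}) = 0.9498
E[score] = 0.7841 + 0.9612 + 0.9137 + 0.9498 = 3.6089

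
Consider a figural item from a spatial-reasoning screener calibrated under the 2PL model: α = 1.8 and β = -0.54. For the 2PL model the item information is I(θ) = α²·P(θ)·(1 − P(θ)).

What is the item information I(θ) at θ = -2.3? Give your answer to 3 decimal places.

0.126

P = 1/(1+e^{3.1680}) = 0.0404
P(1−P) = 0.0404 × 0.9596 = 0.0388
I = α² × P(1−P) = 1.8² × 0.0388 = 0.12557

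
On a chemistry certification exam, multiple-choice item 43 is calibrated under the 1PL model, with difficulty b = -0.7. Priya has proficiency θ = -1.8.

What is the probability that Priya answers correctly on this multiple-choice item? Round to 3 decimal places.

0.250

P(θ) = 1 / (1 + exp(−(θ − b)))
Exponent: (-1.8 − (-0.7)) = -1.1000
1/(1 + e^{1.1000}) = 0.2497
P = 0.2497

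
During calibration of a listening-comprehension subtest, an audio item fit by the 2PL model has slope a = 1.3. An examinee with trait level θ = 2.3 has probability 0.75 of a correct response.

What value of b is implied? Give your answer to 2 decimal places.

P(θ) = 1 / (1 + exp(−a(θ − b)))
logit(0.75) = ln(0.75/0.25) = 1.0986
b = θ − logit/(a) = 2.3 − 1.0986/1.3000 = 1.4549

1.45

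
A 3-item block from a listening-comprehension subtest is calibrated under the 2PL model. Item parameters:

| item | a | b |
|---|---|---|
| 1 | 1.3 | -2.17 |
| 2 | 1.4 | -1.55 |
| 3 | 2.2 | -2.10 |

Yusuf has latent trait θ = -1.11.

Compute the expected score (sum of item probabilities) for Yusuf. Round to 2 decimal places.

P(θ) = 1 / (1 + exp(−a(θ − b)))
P_1 = 1/(1+e^{-1.3780}) = 0.7987
P_2 = 1/(1+e^{-0.6160}) = 0.6493
P_3 = 1/(1+e^{-2.1780}) = 0.8983
E[score] = 0.7987 + 0.6493 + 0.8983 = 2.3462

2.35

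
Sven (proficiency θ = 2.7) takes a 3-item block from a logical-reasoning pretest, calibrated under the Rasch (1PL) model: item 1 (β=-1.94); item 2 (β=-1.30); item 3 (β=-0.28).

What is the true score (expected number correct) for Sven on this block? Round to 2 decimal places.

P(θ) = 1 / (1 + exp(−(θ − β)))
P_1 = 1/(1+e^{-4.6400}) = 0.9904
P_2 = 1/(1+e^{-4.0000}) = 0.9820
P_3 = 1/(1+e^{-2.9800}) = 0.9517
E[score] = 0.9904 + 0.9820 + 0.9517 = 2.9241

2.92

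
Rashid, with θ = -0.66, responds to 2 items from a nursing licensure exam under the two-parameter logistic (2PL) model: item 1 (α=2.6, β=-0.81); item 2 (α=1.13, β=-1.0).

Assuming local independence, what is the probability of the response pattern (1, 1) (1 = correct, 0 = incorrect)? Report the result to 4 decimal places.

P(θ) = 1 / (1 + exp(−α(θ − β)))
P_1 = 1/(1+e^{-0.3900}) = 0.5963
P_2 = 1/(1+e^{-0.3842}) = 0.5949
L = P_1 × P_2 = 0.5963 × 0.5949 = 0.35472

0.3547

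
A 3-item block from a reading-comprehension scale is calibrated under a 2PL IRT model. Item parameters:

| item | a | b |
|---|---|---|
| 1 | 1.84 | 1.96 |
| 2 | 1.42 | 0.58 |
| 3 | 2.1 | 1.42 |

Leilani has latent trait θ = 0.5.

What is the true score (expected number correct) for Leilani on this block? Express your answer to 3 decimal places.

0.662

P(θ) = 1 / (1 + exp(−a(θ − b)))
P_1 = 1/(1+e^{2.6864}) = 0.0638
P_2 = 1/(1+e^{0.1136}) = 0.4716
P_3 = 1/(1+e^{1.9320}) = 0.1265
E[score] = 0.0638 + 0.4716 + 0.1265 = 0.6619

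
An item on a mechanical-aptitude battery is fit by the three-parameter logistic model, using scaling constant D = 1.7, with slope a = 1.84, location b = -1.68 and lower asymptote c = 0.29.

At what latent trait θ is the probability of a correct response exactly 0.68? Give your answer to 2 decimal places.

-1.62

P(θ) = c + (1 − c) · 1 / (1 + exp(−D·a(θ − b)))
Remove guessing floor: (0.68 − 0.29)/(1 − 0.29) = 0.5493
logit = ln(0.5493/0.4507) = 0.1978
θ = b + logit/(1.7·a) = -1.68 + 0.1978/3.1280 = -1.6168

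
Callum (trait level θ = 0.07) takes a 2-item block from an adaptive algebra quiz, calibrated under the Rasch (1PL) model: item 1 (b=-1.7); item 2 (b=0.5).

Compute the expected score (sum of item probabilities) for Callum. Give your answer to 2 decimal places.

1.25

P(θ) = 1 / (1 + exp(−(θ − b)))
P_1 = 1/(1+e^{-1.7700}) = 0.8545
P_2 = 1/(1+e^{0.4300}) = 0.3941
E[score] = 0.8545 + 0.3941 = 1.2486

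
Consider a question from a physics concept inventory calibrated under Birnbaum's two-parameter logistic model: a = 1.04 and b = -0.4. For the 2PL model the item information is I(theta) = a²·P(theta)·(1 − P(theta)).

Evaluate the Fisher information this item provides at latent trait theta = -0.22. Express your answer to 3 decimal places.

0.268

P = 1/(1+e^{-0.1872}) = 0.5467
P(1−P) = 0.5467 × 0.4533 = 0.2478
I = a² × P(1−P) = 1.04² × 0.2478 = 0.26804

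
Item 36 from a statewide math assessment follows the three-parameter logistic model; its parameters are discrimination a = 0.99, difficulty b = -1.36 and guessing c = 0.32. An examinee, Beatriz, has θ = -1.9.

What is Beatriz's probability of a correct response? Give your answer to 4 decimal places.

P(θ) = c + (1 − c) · 1 / (1 + exp(−a(θ − b)))
Exponent: 0.99 × (-1.9 − (-1.36)) = -0.5346
1/(1 + e^{0.5346}) = 0.3694
P = 0.32 + 0.68 × 0.3694 = 0.5712

0.5712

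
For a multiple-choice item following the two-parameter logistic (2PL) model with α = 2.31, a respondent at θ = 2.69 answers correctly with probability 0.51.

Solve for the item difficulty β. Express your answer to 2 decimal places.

2.67

P(θ) = 1 / (1 + exp(−α(θ − β)))
logit(0.51) = ln(0.51/0.49) = 0.0400
β = θ − logit/(α) = 2.69 − 0.0400/2.3100 = 2.6727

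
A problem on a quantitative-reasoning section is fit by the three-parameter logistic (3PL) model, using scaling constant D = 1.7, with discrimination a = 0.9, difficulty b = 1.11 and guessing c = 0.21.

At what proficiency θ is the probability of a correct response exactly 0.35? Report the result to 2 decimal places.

0.11

P(θ) = c + (1 − c) · 1 / (1 + exp(−D·a(θ − b)))
Remove guessing floor: (0.35 − 0.21)/(1 − 0.21) = 0.1772
logit = ln(0.1772/0.8228) = -1.5353
θ = b + logit/(1.7·a) = 1.11 + (-1.5353)/1.5300 = 0.1065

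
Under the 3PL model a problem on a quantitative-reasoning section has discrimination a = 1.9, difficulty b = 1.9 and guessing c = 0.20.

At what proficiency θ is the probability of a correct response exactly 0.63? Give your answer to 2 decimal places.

1.98

P(θ) = c + (1 − c) · 1 / (1 + exp(−a(θ − b)))
Remove guessing floor: (0.63 − 0.20)/(1 − 0.20) = 0.5375
logit = ln(0.5375/0.4625) = 0.1503
θ = b + logit/(a) = 1.9 + 0.1503/1.9000 = 1.9791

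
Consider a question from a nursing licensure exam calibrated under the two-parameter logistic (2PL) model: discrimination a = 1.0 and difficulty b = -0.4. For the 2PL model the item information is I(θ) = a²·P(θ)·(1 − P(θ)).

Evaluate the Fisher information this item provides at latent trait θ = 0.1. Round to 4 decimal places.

0.2350

P = 1/(1+e^{-0.5000}) = 0.6225
P(1−P) = 0.6225 × 0.3775 = 0.2350
I = a² × P(1−P) = 1.0² × 0.2350 = 0.23500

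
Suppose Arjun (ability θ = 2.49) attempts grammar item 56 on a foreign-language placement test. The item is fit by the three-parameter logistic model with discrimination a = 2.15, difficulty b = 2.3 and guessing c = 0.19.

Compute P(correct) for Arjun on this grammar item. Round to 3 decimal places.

P(θ) = c + (1 − c) · 1 / (1 + exp(−a(θ − b)))
Exponent: 2.15 × (2.49 − 2.3) = 0.4085
1/(1 + e^{-0.4085}) = 0.6007
P = 0.19 + 0.81 × 0.6007 = 0.6766

0.677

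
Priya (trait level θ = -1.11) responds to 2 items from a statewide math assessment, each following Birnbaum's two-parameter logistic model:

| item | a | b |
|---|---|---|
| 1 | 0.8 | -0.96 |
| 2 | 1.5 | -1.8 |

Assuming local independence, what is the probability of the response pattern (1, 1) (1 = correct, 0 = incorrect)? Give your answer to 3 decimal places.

0.347

P(θ) = 1 / (1 + exp(−a(θ − b)))
P_1 = 1/(1+e^{0.1200}) = 0.4700
P_2 = 1/(1+e^{-1.0350}) = 0.7379
L = P_1 × P_2 = 0.4700 × 0.7379 = 0.34683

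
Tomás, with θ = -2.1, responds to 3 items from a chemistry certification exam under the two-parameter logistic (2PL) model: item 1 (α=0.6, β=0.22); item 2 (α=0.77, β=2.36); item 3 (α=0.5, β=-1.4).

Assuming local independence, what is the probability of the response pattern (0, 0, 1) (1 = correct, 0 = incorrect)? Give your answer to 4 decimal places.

P(θ) = 1 / (1 + exp(−α(θ − β)))
P_1 = 1/(1+e^{1.3920}) = 0.1991
P_2 = 1/(1+e^{3.4342}) = 0.0312
P_3 = 1/(1+e^{0.3500}) = 0.4134
L = (1−P_1) × (1−P_2) × P_3 = 0.8009 × 0.9688 × 0.4134 = 0.32074

0.3207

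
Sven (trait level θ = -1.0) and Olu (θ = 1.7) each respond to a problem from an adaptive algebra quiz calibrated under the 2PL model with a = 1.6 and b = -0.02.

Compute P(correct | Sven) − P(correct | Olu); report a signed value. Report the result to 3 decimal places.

P(θ) = 1 / (1 + exp(−a(θ − b)))
P(Sven) = 0.1725  [exponent -1.5680]
P(Olu) = 0.9400  [exponent 2.7520]
Difference = 0.1725 − 0.9400 = -0.7675

-0.768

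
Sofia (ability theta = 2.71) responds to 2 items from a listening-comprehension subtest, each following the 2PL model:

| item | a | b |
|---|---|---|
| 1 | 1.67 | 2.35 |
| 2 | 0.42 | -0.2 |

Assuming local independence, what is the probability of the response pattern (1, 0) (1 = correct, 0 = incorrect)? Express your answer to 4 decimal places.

P(theta) = 1 / (1 + exp(−a(theta − b)))
P_1 = 1/(1+e^{-0.6012}) = 0.6459
P_2 = 1/(1+e^{-1.2222}) = 0.7725
L = P_1 × (1−P_2) = 0.6459 × 0.2275 = 0.14698

0.1470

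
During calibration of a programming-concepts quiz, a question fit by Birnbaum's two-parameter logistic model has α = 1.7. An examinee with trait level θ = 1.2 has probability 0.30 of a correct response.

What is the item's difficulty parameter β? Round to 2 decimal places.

P(θ) = 1 / (1 + exp(−α(θ − β)))
logit(0.30) = ln(0.30/0.70) = -0.8473
β = θ − logit/(α) = 1.2 − (-0.8473)/1.7000 = 1.6984

1.70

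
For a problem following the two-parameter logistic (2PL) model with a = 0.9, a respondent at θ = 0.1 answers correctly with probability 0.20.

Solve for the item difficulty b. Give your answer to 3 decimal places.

P(θ) = 1 / (1 + exp(−a(θ − b)))
logit(0.20) = ln(0.20/0.80) = -1.3863
b = θ − logit/(a) = 0.1 − (-1.3863)/0.9000 = 1.6403

1.640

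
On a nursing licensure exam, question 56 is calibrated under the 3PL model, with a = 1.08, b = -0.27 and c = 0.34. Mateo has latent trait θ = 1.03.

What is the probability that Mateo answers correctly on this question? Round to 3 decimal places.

0.870

P(θ) = c + (1 − c) · 1 / (1 + exp(−a(θ − b)))
Exponent: 1.08 × (1.03 − (-0.27)) = 1.4040
1/(1 + e^{-1.4040}) = 0.8028
P = 0.34 + 0.66 × 0.8028 = 0.8699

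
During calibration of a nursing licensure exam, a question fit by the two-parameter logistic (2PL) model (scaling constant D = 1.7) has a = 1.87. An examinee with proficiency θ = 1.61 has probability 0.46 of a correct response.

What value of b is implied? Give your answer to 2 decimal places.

P(θ) = 1 / (1 + exp(−D·a(θ − b)))
logit(0.46) = ln(0.46/0.54) = -0.1603
b = θ − logit/(1.7·a) = 1.61 − (-0.1603)/3.1790 = 1.6604

1.66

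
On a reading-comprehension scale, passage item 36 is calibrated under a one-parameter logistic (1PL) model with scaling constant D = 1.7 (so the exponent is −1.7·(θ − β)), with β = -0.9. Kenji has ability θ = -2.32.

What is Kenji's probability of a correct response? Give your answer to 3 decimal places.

0.082

P(θ) = 1 / (1 + exp(−D·(θ − β)))
Exponent: 1.7 × (-2.32 − (-0.9)) = -2.4140
1/(1 + e^{2.4140}) = 0.0821
P = 0.0821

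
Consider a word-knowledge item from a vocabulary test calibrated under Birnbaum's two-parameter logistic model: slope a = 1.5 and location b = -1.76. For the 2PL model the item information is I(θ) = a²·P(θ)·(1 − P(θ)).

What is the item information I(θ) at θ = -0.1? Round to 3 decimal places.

0.159

P = 1/(1+e^{-2.4900}) = 0.9234
P(1−P) = 0.9234 × 0.0766 = 0.0707
I = a² × P(1−P) = 1.5² × 0.0707 = 0.15908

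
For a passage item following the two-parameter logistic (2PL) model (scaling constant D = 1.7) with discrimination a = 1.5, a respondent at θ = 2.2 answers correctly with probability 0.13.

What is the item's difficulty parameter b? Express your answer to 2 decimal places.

P(θ) = 1 / (1 + exp(−D·a(θ − b)))
logit(0.13) = ln(0.13/0.87) = -1.9010
b = θ − logit/(1.7·a) = 2.2 − (-1.9010)/2.5500 = 2.9455

2.95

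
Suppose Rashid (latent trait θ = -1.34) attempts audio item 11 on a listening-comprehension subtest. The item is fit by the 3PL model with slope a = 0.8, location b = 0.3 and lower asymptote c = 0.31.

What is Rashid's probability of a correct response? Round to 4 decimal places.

0.4564

P(θ) = c + (1 − c) · 1 / (1 + exp(−a(θ − b)))
Exponent: 0.8 × (-1.34 − 0.3) = -1.3120
1/(1 + e^{1.3120}) = 0.2122
P = 0.31 + 0.69 × 0.2122 = 0.4564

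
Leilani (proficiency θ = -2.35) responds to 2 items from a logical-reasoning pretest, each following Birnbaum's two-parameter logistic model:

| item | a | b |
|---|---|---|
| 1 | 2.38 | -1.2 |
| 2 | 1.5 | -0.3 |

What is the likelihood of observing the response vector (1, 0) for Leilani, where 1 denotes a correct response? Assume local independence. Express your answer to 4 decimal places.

P(θ) = 1 / (1 + exp(−a(θ − b)))
P_1 = 1/(1+e^{2.7370}) = 0.0608
P_2 = 1/(1+e^{3.0750}) = 0.0442
L = P_1 × (1−P_2) = 0.0608 × 0.9558 = 0.05814

0.0581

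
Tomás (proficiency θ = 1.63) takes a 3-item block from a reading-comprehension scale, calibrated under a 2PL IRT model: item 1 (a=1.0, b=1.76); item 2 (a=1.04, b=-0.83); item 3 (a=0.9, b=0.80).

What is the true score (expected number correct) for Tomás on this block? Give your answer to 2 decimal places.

P(θ) = 1 / (1 + exp(−a(θ − b)))
P_1 = 1/(1+e^{0.1300}) = 0.4675
P_2 = 1/(1+e^{-2.5584}) = 0.9281
P_3 = 1/(1+e^{-0.7470}) = 0.6785
E[score] = 0.4675 + 0.9281 + 0.6785 = 2.0742

2.07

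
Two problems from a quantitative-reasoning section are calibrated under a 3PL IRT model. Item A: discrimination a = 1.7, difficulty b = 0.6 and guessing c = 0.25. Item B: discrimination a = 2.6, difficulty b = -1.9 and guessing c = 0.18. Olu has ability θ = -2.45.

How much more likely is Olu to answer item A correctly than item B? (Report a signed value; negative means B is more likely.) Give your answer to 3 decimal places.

-0.084

P(θ) = c + (1 − c) · 1 / (1 + exp(−a(θ − b)))
P_A = 0.2542
P_B = 0.3383
P_A − P_B = -0.0842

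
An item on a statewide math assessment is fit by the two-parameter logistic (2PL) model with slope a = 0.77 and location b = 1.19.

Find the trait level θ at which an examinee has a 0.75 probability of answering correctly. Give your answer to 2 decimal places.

2.62

P(θ) = 1 / (1 + exp(−a(θ − b)))
logit = ln(0.7500/0.2500) = 1.0986
θ = b + logit/(a) = 1.19 + 1.0986/0.7700 = 2.6168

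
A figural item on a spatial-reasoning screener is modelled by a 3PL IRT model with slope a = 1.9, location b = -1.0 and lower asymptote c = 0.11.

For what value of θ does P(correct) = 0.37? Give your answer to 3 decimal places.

P(θ) = c + (1 − c) · 1 / (1 + exp(−a(θ − b)))
Remove guessing floor: (0.37 − 0.11)/(1 − 0.11) = 0.2921
logit = ln(0.2921/0.7079) = -0.8850
θ = b + logit/(a) = -1.0 + (-0.8850)/1.9000 = -1.4658

-1.466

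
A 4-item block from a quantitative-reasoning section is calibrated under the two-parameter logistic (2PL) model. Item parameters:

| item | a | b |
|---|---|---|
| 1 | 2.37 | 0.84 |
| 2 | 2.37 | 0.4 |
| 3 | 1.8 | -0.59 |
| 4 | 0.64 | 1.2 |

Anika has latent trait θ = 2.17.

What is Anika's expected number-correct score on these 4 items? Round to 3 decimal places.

P(θ) = 1 / (1 + exp(−a(θ − b)))
P_1 = 1/(1+e^{-3.1521}) = 0.9590
P_2 = 1/(1+e^{-4.1949}) = 0.9852
P_3 = 1/(1+e^{-4.9680}) = 0.9931
P_4 = 1/(1+e^{-0.6208}) = 0.6504
E[score] = 0.9590 + 0.9852 + 0.9931 + 0.6504 = 3.5876

3.588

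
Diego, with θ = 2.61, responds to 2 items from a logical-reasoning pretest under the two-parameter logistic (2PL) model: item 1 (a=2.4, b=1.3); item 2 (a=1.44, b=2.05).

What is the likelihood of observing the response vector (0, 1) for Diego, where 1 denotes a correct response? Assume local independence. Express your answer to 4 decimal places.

P(θ) = 1 / (1 + exp(−a(θ − b)))
P_1 = 1/(1+e^{-3.1440}) = 0.9587
P_2 = 1/(1+e^{-0.8064}) = 0.6913
L = (1−P_1) × P_2 = 0.0413 × 0.6913 = 0.02857

0.0286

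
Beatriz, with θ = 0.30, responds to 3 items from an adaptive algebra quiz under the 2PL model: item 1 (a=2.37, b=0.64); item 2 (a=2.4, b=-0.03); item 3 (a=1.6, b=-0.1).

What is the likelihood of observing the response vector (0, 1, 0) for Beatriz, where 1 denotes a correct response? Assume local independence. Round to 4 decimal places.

P(θ) = 1 / (1 + exp(−a(θ − b)))
P_1 = 1/(1+e^{0.8058}) = 0.3088
P_2 = 1/(1+e^{-0.7920}) = 0.6883
P_3 = 1/(1+e^{-0.6400}) = 0.6548
L = (1−P_1) × P_2 × (1−P_3) = 0.6912 × 0.6883 × 0.3452 = 0.16425

0.1642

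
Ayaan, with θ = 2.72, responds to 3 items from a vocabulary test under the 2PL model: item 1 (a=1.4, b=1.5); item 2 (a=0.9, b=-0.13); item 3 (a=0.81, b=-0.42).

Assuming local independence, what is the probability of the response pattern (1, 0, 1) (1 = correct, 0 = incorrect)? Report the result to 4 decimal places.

P(θ) = 1 / (1 + exp(−a(θ − b)))
P_1 = 1/(1+e^{-1.7080}) = 0.8466
P_2 = 1/(1+e^{-2.5650}) = 0.9286
P_3 = 1/(1+e^{-2.5434}) = 0.9271
L = P_1 × (1−P_2) × P_3 = 0.8466 × 0.0714 × 0.9271 = 0.05606

0.0561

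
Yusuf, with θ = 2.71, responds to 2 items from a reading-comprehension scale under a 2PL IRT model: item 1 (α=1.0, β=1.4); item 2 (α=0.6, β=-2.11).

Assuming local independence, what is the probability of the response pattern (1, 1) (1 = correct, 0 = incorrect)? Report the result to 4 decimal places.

P(θ) = 1 / (1 + exp(−α(θ − β)))
P_1 = 1/(1+e^{-1.3100}) = 0.7875
P_2 = 1/(1+e^{-2.8920}) = 0.9474
L = P_1 × P_2 = 0.7875 × 0.9474 = 0.74613

0.7461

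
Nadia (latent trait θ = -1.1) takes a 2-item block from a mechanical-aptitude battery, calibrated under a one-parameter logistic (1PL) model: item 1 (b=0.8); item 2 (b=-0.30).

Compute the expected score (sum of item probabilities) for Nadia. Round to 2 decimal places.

P(θ) = 1 / (1 + exp(−(θ − b)))
P_1 = 1/(1+e^{1.9000}) = 0.1301
P_2 = 1/(1+e^{0.8000}) = 0.3100
E[score] = 0.1301 + 0.3100 = 0.4401

0.44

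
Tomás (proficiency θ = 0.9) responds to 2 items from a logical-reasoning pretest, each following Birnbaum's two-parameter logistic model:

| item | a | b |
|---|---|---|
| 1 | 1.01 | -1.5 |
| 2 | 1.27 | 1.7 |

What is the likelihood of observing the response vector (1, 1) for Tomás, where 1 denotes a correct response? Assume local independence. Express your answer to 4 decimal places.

P(θ) = 1 / (1 + exp(−a(θ − b)))
P_1 = 1/(1+e^{-2.4240}) = 0.9186
P_2 = 1/(1+e^{1.0160}) = 0.2658
L = P_1 × P_2 = 0.9186 × 0.2658 = 0.24418

0.2442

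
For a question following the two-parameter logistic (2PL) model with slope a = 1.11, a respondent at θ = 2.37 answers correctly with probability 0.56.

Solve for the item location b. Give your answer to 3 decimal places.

P(θ) = 1 / (1 + exp(−a(θ − b)))
logit(0.56) = ln(0.56/0.44) = 0.2412
b = θ − logit/(a) = 2.37 − 0.2412/1.1100 = 2.1527

2.153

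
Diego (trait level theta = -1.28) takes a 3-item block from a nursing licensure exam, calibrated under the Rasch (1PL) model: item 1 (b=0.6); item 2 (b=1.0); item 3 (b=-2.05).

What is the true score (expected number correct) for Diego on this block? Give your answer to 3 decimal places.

P(theta) = 1 / (1 + exp(−(theta − b)))
P_1 = 1/(1+e^{1.8800}) = 0.1324
P_2 = 1/(1+e^{2.2800}) = 0.0928
P_3 = 1/(1+e^{-0.7700}) = 0.6835
E[score] = 0.1324 + 0.0928 + 0.6835 = 0.9087

0.909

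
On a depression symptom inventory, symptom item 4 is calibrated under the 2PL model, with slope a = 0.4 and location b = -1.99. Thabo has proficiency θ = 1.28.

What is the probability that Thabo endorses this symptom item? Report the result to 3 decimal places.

0.787

P(θ) = 1 / (1 + exp(−a(θ − b)))
Exponent: 0.4 × (1.28 − (-1.99)) = 1.3080
1/(1 + e^{-1.3080}) = 0.7872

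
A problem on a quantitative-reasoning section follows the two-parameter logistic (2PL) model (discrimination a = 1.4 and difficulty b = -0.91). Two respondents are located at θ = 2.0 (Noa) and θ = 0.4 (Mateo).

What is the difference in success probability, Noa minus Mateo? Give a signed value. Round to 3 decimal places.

0.121

P(θ) = 1 / (1 + exp(−a(θ − b)))
P(Noa) = 0.9833  [exponent 4.0740]
P(Mateo) = 0.8622  [exponent 1.8340]
Difference = 0.9833 − 0.8622 = 0.1210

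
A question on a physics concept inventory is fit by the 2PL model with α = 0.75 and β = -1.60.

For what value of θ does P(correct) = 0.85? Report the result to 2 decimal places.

0.71

P(θ) = 1 / (1 + exp(−α(θ − β)))
logit = ln(0.8500/0.1500) = 1.7346
θ = β + logit/(α) = -1.60 + 1.7346/0.7500 = 0.7128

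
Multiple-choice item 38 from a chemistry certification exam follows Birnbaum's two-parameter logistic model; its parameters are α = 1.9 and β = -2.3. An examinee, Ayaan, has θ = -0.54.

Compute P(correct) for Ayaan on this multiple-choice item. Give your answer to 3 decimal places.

0.966

P(θ) = 1 / (1 + exp(−α(θ − β)))
Exponent: 1.9 × (-0.54 − (-2.3)) = 3.3440
1/(1 + e^{-3.3440}) = 0.9659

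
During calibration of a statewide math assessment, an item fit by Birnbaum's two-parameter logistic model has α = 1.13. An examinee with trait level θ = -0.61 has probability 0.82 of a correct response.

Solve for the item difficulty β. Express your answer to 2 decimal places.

-1.95

P(θ) = 1 / (1 + exp(−α(θ − β)))
logit(0.82) = ln(0.82/0.18) = 1.5163
β = θ − logit/(α) = -0.61 − 1.5163/1.1300 = -1.9519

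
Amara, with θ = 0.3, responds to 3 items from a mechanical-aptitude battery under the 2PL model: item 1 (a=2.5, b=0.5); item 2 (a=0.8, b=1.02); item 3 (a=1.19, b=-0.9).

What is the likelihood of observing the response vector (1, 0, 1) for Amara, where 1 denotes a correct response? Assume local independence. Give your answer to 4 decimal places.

P(θ) = 1 / (1 + exp(−a(θ − b)))
P_1 = 1/(1+e^{0.5000}) = 0.3775
P_2 = 1/(1+e^{0.5760}) = 0.3599
P_3 = 1/(1+e^{-1.4280}) = 0.8066
L = P_1 × (1−P_2) × P_3 = 0.3775 × 0.6401 × 0.8066 = 0.19494

0.1949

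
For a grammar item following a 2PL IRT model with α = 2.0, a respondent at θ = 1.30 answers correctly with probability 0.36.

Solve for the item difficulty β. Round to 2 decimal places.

1.59

P(θ) = 1 / (1 + exp(−α(θ − β)))
logit(0.36) = ln(0.36/0.64) = -0.5754
β = θ − logit/(α) = 1.30 − (-0.5754)/2.0000 = 1.5877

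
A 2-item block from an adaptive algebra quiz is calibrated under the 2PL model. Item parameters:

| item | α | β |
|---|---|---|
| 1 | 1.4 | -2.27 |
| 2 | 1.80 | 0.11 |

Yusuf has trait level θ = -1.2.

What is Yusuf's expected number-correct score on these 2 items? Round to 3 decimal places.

P(θ) = 1 / (1 + exp(−α(θ − β)))
P_1 = 1/(1+e^{-1.4980}) = 0.8173
P_2 = 1/(1+e^{2.3580}) = 0.0864
E[score] = 0.8173 + 0.0864 = 0.9037

0.904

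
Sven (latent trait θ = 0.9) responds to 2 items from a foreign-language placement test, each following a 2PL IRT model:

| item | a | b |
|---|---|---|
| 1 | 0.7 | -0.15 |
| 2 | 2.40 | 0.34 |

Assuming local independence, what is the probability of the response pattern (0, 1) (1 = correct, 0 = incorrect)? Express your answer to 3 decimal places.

0.257

P(θ) = 1 / (1 + exp(−a(θ − b)))
P_1 = 1/(1+e^{-0.7350}) = 0.6759
P_2 = 1/(1+e^{-1.3440}) = 0.7931
L = (1−P_1) × P_2 = 0.3241 × 0.7931 = 0.25706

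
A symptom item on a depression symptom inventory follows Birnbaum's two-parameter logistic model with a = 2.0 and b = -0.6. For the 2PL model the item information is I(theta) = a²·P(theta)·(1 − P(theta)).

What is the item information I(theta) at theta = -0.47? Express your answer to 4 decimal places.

P = 1/(1+e^{-0.2600}) = 0.5646
P(1−P) = 0.5646 × 0.4354 = 0.2458
I = a² × P(1−P) = 2.0² × 0.2458 = 0.98329

0.9833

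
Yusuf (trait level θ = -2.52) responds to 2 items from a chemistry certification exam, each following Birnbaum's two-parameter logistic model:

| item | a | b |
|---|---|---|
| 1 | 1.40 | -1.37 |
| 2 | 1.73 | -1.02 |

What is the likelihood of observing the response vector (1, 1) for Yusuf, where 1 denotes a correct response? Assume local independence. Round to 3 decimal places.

P(θ) = 1 / (1 + exp(−a(θ − b)))
P_1 = 1/(1+e^{1.6100}) = 0.1666
P_2 = 1/(1+e^{2.5950}) = 0.0695
L = P_1 × P_2 = 0.1666 × 0.0695 = 0.01157

0.012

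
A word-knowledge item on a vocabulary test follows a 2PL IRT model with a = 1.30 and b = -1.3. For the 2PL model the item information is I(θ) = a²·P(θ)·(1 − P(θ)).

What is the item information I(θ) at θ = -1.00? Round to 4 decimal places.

0.4068

P = 1/(1+e^{-0.3900}) = 0.5963
P(1−P) = 0.5963 × 0.4037 = 0.2407
I = a² × P(1−P) = 1.30² × 0.2407 = 0.40683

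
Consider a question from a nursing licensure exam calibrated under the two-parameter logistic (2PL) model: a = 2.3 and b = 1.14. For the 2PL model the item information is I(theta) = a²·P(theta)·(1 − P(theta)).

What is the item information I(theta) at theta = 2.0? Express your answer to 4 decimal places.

P = 1/(1+e^{-1.9780}) = 0.8785
P(1−P) = 0.8785 × 0.1215 = 0.1068
I = a² × P(1−P) = 2.3² × 0.1068 = 0.56477

0.5648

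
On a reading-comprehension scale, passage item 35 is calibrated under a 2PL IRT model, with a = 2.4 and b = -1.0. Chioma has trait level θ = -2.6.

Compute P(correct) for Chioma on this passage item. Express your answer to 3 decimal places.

0.021

P(θ) = 1 / (1 + exp(−a(θ − b)))
Exponent: 2.4 × (-2.6 − (-1.0)) = -3.8400
1/(1 + e^{3.8400}) = 0.0210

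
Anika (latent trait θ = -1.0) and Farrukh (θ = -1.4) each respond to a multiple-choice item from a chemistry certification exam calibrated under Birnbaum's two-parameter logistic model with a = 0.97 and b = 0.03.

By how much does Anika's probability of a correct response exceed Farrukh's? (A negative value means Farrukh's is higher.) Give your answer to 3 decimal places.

P(θ) = 1 / (1 + exp(−a(θ − b)))
P(Anika) = 0.2691  [exponent -0.9991]
P(Farrukh) = 0.1999  [exponent -1.3871]
Difference = 0.2691 − 0.1999 = 0.0692

0.069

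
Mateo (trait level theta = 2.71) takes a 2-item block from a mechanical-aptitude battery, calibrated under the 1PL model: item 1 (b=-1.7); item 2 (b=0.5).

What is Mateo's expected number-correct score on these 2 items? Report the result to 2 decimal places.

P(theta) = 1 / (1 + exp(−(theta − b)))
P_1 = 1/(1+e^{-4.4100}) = 0.9880
P_2 = 1/(1+e^{-2.2100}) = 0.9011
E[score] = 0.9880 + 0.9011 = 1.8891

1.89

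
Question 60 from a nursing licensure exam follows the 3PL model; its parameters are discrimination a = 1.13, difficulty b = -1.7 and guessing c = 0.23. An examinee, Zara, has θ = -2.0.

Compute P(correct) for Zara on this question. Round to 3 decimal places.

0.550

P(θ) = c + (1 − c) · 1 / (1 + exp(−a(θ − b)))
Exponent: 1.13 × (-2.0 − (-1.7)) = -0.3390
1/(1 + e^{0.3390}) = 0.4161
P = 0.23 + 0.77 × 0.4161 = 0.5504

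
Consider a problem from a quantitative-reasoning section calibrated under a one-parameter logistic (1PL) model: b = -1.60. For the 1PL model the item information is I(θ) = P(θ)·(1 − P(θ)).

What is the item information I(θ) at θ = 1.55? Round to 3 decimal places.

0.039

P = 1/(1+e^{-3.1500}) = 0.9589
P(1−P) = 0.9589 × 0.0411 = 0.0394
I = P(1−P) = 0.03940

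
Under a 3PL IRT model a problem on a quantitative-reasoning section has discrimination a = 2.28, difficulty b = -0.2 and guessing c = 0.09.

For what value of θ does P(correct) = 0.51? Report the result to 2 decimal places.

-0.27

P(θ) = c + (1 − c) · 1 / (1 + exp(−a(θ − b)))
Remove guessing floor: (0.51 − 0.09)/(1 − 0.09) = 0.4615
logit = ln(0.4615/0.5385) = -0.1542
θ = b + logit/(a) = -0.2 + (-0.1542)/2.2800 = -0.2676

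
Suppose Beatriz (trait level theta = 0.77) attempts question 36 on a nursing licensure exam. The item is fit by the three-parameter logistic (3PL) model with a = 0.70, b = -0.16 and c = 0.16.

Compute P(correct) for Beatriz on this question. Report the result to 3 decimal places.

0.712

P(theta) = c + (1 − c) · 1 / (1 + exp(−a(theta − b)))
Exponent: 0.70 × (0.77 − (-0.16)) = 0.6510
1/(1 + e^{-0.6510}) = 0.6572
P = 0.16 + 0.84 × 0.6572 = 0.7121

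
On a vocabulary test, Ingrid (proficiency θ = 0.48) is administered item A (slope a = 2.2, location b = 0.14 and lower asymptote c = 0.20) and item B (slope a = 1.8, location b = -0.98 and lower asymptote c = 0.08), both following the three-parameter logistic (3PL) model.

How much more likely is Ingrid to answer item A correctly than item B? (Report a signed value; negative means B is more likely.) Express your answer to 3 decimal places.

-0.195

P(θ) = c + (1 − c) · 1 / (1 + exp(−a(θ − b)))
P_A = 0.7430
P_B = 0.9380
P_A − P_B = -0.1950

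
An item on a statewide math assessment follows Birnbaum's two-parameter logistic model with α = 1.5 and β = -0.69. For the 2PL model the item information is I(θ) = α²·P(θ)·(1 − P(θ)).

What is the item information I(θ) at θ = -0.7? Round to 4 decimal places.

P = 1/(1+e^{0.0150}) = 0.4963
P(1−P) = 0.4963 × 0.5037 = 0.2500
I = α² × P(1−P) = 1.5² × 0.2500 = 0.56247

0.5625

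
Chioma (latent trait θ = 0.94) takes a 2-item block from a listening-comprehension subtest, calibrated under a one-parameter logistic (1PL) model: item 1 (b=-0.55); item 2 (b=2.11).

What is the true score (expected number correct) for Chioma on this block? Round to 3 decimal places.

1.053

P(θ) = 1 / (1 + exp(−(θ − b)))
P_1 = 1/(1+e^{-1.4900}) = 0.8161
P_2 = 1/(1+e^{1.1700}) = 0.2369
E[score] = 0.8161 + 0.2369 = 1.0529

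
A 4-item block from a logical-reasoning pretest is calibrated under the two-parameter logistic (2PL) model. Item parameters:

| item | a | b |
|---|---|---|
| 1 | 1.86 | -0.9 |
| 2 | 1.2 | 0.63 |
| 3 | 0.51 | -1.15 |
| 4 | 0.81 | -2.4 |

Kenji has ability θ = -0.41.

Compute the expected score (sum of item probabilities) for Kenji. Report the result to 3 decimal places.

2.363

P(θ) = 1 / (1 + exp(−a(θ − b)))
P_1 = 1/(1+e^{-0.9114}) = 0.7133
P_2 = 1/(1+e^{1.2480}) = 0.2230
P_3 = 1/(1+e^{-0.3774}) = 0.5932
P_4 = 1/(1+e^{-1.6119}) = 0.8337
E[score] = 0.7133 + 0.2230 + 0.5932 + 0.8337 = 2.3633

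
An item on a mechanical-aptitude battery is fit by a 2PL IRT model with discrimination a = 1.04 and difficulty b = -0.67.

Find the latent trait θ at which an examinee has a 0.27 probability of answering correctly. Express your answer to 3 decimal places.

P(θ) = 1 / (1 + exp(−a(θ − b)))
logit = ln(0.2700/0.7300) = -0.9946
θ = b + logit/(a) = -0.67 + (-0.9946)/1.0400 = -1.6264

-1.626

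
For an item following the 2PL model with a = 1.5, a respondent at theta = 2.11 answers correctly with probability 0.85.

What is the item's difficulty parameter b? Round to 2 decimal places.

P(theta) = 1 / (1 + exp(−a(theta − b)))
logit(0.85) = ln(0.85/0.15) = 1.7346
b = theta − logit/(a) = 2.11 − 1.7346/1.5000 = 0.9536

0.95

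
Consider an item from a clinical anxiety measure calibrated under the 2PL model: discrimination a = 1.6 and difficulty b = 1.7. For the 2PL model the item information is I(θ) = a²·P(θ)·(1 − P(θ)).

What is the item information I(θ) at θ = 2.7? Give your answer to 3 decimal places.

P = 1/(1+e^{-1.6000}) = 0.8320
P(1−P) = 0.8320 × 0.1680 = 0.1398
I = a² × P(1−P) = 1.6² × 0.1398 = 0.35780

0.358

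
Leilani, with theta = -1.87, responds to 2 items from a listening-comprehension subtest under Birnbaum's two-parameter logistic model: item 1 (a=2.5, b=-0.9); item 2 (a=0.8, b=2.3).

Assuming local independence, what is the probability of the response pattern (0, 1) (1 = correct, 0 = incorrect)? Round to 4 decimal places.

P(theta) = 1 / (1 + exp(−a(theta − b)))
P_1 = 1/(1+e^{2.4250}) = 0.0813
P_2 = 1/(1+e^{3.3360}) = 0.0344
L = (1−P_1) × P_2 = 0.9187 × 0.0344 = 0.03156

0.0316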